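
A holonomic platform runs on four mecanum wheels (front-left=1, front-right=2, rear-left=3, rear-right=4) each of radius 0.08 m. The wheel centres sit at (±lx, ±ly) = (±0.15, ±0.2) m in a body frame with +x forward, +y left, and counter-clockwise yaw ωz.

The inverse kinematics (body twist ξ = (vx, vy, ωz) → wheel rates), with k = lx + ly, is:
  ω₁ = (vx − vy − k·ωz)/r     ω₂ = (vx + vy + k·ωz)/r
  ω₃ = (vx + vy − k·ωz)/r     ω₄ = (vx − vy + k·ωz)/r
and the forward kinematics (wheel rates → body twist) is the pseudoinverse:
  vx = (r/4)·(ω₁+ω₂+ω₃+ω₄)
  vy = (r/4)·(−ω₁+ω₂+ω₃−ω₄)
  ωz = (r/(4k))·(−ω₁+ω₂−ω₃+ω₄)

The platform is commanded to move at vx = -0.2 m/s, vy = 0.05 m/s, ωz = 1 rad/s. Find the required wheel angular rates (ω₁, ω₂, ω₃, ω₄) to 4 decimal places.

k = lx + ly = 0.15 + 0.2 = 0.3500;  k·ωz = 0.3500·1 = 0.3500
ω₁ (FL) = (vx − vy − k·ωz)/r = -0.6000/0.08 = -7.5000
ω₂ (FR) = (vx + vy + k·ωz)/r = 0.2000/0.08 = 2.5000
ω₃ (RL) = (vx + vy − k·ωz)/r = -0.5000/0.08 = -6.2500
ω₄ (RR) = (vx − vy + k·ωz)/r = 0.1000/0.08 = 1.2500

(-7.5000, 2.5000, -6.2500, 1.2500)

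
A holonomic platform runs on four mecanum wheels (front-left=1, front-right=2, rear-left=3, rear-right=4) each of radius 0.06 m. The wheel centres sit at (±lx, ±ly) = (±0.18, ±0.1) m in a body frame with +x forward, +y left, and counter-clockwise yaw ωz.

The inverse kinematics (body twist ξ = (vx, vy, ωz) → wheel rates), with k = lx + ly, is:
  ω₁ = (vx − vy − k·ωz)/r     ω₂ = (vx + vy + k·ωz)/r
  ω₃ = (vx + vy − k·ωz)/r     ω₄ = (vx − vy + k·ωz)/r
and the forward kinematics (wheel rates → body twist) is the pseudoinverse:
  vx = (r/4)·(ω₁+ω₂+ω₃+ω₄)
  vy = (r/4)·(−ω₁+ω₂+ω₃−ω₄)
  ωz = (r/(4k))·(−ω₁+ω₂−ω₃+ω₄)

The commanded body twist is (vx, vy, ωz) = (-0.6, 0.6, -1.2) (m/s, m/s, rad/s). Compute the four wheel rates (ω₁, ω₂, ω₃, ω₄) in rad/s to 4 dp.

(-14.4000, -5.6000, 5.6000, -25.6000)

k = lx + ly = 0.18 + 0.1 = 0.2800;  k·ωz = 0.2800·-1.2 = -0.3360
ω₁ (FL) = (vx − vy − k·ωz)/r = -0.8640/0.06 = -14.4000
ω₂ (FR) = (vx + vy + k·ωz)/r = -0.3360/0.06 = -5.6000
ω₃ (RL) = (vx + vy − k·ωz)/r = 0.3360/0.06 = 5.6000
ω₄ (RR) = (vx − vy + k·ωz)/r = -1.5360/0.06 = -25.6000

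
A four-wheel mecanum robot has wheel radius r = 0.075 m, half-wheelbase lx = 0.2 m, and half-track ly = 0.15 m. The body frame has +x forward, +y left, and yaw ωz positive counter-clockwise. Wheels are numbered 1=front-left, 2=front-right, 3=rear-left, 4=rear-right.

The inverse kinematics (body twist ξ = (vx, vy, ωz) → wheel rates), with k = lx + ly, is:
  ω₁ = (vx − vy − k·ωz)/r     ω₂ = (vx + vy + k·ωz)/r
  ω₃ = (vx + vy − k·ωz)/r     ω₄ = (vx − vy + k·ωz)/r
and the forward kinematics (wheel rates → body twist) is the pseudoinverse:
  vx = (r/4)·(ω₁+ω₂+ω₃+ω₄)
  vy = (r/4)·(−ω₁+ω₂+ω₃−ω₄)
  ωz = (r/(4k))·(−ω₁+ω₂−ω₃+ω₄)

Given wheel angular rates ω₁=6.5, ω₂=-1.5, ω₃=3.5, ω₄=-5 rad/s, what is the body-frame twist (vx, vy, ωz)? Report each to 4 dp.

k = lx + ly = 0.2 + 0.15 = 0.3500
ω₁+ω₂+ω₃+ω₄ = 3.5000  →  vx = (0.075/4)·3.5000 = 0.0656
−ω₁+ω₂+ω₃−ω₄ = 0.5000  →  vy = (0.075/4)·0.5000 = 0.0094
−ω₁+ω₂−ω₃+ω₄ = -16.5000  →  ωz = (0.075/1.4000)·-16.5000 = -0.8839

(0.0656, 0.0094, -0.8839)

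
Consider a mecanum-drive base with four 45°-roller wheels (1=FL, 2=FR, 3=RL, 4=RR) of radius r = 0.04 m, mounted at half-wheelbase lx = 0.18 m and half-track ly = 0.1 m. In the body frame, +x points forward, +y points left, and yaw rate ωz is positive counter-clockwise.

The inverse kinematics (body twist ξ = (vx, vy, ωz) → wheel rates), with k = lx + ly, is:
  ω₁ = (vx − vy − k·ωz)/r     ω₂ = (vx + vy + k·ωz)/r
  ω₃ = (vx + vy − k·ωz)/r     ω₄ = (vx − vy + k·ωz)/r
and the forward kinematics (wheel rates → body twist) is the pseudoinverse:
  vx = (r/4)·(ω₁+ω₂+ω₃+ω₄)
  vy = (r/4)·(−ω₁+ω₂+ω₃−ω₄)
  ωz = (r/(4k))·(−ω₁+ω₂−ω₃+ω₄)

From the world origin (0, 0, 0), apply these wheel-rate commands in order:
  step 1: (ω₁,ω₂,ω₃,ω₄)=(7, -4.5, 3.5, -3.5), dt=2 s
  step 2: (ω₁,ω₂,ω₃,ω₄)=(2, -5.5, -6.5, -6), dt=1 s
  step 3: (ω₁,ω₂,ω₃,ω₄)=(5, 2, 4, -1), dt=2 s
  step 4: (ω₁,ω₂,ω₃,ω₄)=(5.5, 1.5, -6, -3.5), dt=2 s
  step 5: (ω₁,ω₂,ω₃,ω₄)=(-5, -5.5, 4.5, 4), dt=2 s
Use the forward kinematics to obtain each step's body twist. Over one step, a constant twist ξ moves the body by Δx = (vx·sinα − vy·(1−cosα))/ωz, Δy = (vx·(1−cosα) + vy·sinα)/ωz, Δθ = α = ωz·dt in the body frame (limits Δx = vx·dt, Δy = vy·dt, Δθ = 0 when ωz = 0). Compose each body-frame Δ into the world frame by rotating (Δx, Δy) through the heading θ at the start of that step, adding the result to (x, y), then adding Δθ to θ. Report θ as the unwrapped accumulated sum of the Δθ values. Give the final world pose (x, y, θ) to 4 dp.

(-0.1813, 0.0004, -2.3214)

step 1: ξ=(vx,vy,ωz)=(0.0250, -0.0450, -0.6607), dt=2.0 → body Δ=(-0.0146, -0.0945, -1.3214) → world pose (-0.0146, -0.0945, -1.3214)
step 2: ξ=(vx,vy,ωz)=(-0.1600, -0.0800, -0.2500), dt=1.0 → body Δ=(-0.1683, -0.0593, -0.2500) → world pose (-0.1136, 0.0540, -1.5714)
step 3: ξ=(vx,vy,ωz)=(0.1000, 0.0200, -0.2857), dt=2.0 → body Δ=(0.2004, -0.0177, -0.5714) → world pose (-0.1315, -0.1464, -2.1429)
step 4: ξ=(vx,vy,ωz)=(-0.0250, -0.0650, -0.0536), dt=2.0 → body Δ=(-0.0569, -0.1271, -0.1071) → world pose (-0.2075, -0.0298, -2.2500)
step 5: ξ=(vx,vy,ωz)=(-0.0200, 0.0000, -0.0357), dt=2.0 → body Δ=(-0.0400, 0.0014, -0.0714) → world pose (-0.1813, 0.0004, -2.3214)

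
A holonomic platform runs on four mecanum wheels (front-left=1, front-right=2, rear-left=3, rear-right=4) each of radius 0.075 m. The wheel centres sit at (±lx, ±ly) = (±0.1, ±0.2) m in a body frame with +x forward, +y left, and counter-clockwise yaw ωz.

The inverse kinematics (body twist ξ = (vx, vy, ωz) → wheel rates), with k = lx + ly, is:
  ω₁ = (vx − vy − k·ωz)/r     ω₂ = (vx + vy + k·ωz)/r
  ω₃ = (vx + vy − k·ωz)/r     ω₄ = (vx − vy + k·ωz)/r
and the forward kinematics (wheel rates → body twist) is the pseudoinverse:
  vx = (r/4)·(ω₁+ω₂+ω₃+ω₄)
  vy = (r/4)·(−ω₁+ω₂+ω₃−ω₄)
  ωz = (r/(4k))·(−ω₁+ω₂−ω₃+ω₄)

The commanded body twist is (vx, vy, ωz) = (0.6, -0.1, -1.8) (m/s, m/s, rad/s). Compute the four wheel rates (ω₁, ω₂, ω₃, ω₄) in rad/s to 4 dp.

k = lx + ly = 0.1 + 0.2 = 0.3000;  k·ωz = 0.3000·-1.8 = -0.5400
ω₁ (FL) = (vx − vy − k·ωz)/r = 1.2400/0.075 = 16.5333
ω₂ (FR) = (vx + vy + k·ωz)/r = -0.0400/0.075 = -0.5333
ω₃ (RL) = (vx + vy − k·ωz)/r = 1.0400/0.075 = 13.8667
ω₄ (RR) = (vx − vy + k·ωz)/r = 0.1600/0.075 = 2.1333

(16.5333, -0.5333, 13.8667, 2.1333)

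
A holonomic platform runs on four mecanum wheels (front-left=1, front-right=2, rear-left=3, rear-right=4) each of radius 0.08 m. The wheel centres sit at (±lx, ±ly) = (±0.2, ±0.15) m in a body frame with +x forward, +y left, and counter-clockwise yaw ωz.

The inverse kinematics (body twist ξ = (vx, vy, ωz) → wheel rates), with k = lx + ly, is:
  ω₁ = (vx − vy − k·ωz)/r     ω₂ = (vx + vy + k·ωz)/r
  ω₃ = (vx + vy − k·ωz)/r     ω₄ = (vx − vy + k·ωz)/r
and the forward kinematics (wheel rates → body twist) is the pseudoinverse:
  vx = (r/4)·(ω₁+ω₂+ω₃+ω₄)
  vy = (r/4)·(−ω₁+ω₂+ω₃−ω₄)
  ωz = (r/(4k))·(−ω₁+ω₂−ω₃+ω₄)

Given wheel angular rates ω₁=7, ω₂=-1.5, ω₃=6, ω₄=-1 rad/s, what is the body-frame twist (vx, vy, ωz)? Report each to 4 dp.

(0.2100, -0.0300, -0.8857)

k = lx + ly = 0.2 + 0.15 = 0.3500
ω₁+ω₂+ω₃+ω₄ = 10.5000  →  vx = (0.08/4)·10.5000 = 0.2100
−ω₁+ω₂+ω₃−ω₄ = -1.5000  →  vy = (0.08/4)·-1.5000 = -0.0300
−ω₁+ω₂−ω₃+ω₄ = -15.5000  →  ωz = (0.08/1.4000)·-15.5000 = -0.8857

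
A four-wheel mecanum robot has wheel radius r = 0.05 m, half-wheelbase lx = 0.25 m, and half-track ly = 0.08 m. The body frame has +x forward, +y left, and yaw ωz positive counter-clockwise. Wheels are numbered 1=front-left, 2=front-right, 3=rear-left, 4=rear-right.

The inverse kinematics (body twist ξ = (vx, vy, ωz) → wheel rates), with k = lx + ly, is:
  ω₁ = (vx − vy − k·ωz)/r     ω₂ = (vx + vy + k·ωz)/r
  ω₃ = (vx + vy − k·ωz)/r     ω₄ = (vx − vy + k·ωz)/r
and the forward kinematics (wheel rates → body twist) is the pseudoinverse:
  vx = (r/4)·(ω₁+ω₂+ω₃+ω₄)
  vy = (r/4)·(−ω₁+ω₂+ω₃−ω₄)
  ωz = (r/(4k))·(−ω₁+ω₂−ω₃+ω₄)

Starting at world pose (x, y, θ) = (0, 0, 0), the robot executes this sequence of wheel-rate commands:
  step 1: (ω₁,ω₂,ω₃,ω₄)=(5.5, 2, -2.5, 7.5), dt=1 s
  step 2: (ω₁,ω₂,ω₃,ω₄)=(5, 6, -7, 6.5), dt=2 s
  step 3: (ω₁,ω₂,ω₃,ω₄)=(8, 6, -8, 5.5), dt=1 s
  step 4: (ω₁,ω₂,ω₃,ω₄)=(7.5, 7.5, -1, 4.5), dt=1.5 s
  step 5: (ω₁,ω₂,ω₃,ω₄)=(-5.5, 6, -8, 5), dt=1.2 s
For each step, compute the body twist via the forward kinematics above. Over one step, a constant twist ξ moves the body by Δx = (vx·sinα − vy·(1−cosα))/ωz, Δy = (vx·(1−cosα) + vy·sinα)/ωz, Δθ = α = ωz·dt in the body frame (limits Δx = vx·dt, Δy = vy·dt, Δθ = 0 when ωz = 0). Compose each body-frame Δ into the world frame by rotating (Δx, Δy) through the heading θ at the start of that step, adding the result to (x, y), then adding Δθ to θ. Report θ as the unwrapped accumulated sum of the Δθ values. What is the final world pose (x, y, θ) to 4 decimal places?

step 1: ξ=(vx,vy,ωz)=(0.1562, -0.1688, 0.2462), dt=1.0 → body Δ=(0.1753, -0.1479, 0.2462) → world pose (0.1753, -0.1479, 0.2462)
step 2: ξ=(vx,vy,ωz)=(0.1313, -0.1562, 0.5492), dt=2.0 → body Δ=(0.3679, -0.1231, 1.0985) → world pose (0.5621, -0.1776, 1.3447)
step 3: ξ=(vx,vy,ωz)=(0.1438, -0.1938, 0.4356), dt=1.0 → body Δ=(0.1808, -0.1569, 0.4356) → world pose (0.7555, -0.0366, 1.7803)
step 4: ξ=(vx,vy,ωz)=(0.2313, -0.0688, 0.2083), dt=1.5 → body Δ=(0.3572, -0.0477, 0.3125) → world pose (0.7279, 0.3227, 2.0928)
step 5: ξ=(vx,vy,ωz)=(-0.0312, -0.0187, 0.9280), dt=1.2 → body Δ=(-0.0189, -0.0369, 1.1136) → world pose (0.7693, 0.3247, 3.2064)

(0.7693, 0.3247, 3.2064)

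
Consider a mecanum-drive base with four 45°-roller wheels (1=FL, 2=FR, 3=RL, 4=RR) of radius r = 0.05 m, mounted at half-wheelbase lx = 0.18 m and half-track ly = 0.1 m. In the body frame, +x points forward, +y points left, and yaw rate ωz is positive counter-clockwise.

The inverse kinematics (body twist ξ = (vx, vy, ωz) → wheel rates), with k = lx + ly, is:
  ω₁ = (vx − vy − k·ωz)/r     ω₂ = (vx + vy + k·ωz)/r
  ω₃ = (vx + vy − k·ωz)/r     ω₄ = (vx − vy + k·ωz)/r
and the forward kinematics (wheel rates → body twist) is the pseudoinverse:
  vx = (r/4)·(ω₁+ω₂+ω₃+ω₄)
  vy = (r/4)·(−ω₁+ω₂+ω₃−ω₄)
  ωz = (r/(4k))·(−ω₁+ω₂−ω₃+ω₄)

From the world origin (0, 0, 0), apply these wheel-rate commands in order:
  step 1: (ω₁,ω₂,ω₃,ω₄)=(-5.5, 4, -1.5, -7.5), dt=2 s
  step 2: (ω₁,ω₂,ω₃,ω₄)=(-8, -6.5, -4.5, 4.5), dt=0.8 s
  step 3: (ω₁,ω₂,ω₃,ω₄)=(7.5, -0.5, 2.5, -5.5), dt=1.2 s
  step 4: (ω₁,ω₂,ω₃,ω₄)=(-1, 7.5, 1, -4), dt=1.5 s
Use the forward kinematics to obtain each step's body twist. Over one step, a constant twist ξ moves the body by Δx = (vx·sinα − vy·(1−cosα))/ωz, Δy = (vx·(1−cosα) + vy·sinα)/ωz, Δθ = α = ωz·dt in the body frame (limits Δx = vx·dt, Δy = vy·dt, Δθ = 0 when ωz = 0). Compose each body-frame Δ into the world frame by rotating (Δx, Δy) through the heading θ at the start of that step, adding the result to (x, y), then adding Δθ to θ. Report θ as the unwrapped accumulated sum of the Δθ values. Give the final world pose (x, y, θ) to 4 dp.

(-0.2742, 0.4697, 0.0647)

step 1: ξ=(vx,vy,ωz)=(-0.1313, 0.1938, 0.1562), dt=2.0 → body Δ=(-0.3183, 0.3405, 0.3125) → world pose (-0.3183, 0.3405, 0.3125)
step 2: ξ=(vx,vy,ωz)=(-0.1813, -0.0938, 0.4688), dt=0.8 → body Δ=(-0.1277, -0.1001, 0.3750) → world pose (-0.4091, 0.2060, 0.6875)
step 3: ξ=(vx,vy,ωz)=(0.0500, 0.0000, -0.7143), dt=1.2 → body Δ=(0.0529, -0.0242, -0.8571) → world pose (-0.3528, 0.2209, -0.1696)
step 4: ξ=(vx,vy,ωz)=(0.0437, 0.1688, 0.1563), dt=1.5 → body Δ=(0.0355, 0.2585, 0.2344) → world pose (-0.2742, 0.4697, 0.0647)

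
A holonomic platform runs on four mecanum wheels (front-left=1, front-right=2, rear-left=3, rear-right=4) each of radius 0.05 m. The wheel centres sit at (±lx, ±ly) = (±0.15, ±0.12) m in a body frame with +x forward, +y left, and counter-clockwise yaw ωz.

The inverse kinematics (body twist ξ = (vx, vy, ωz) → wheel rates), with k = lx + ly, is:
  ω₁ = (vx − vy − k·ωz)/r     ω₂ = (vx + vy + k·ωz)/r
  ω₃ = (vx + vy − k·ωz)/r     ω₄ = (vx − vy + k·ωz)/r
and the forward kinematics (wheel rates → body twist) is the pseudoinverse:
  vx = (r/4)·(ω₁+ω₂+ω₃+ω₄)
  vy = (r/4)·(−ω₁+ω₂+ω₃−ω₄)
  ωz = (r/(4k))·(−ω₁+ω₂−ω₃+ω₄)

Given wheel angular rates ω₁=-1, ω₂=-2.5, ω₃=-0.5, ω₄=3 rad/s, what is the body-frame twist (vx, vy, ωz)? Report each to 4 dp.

k = lx + ly = 0.15 + 0.12 = 0.2700
ω₁+ω₂+ω₃+ω₄ = -1.0000  →  vx = (0.05/4)·-1.0000 = -0.0125
−ω₁+ω₂+ω₃−ω₄ = -5.0000  →  vy = (0.05/4)·-5.0000 = -0.0625
−ω₁+ω₂−ω₃+ω₄ = 2.0000  →  ωz = (0.05/1.0800)·2.0000 = 0.0926

(-0.0125, -0.0625, 0.0926)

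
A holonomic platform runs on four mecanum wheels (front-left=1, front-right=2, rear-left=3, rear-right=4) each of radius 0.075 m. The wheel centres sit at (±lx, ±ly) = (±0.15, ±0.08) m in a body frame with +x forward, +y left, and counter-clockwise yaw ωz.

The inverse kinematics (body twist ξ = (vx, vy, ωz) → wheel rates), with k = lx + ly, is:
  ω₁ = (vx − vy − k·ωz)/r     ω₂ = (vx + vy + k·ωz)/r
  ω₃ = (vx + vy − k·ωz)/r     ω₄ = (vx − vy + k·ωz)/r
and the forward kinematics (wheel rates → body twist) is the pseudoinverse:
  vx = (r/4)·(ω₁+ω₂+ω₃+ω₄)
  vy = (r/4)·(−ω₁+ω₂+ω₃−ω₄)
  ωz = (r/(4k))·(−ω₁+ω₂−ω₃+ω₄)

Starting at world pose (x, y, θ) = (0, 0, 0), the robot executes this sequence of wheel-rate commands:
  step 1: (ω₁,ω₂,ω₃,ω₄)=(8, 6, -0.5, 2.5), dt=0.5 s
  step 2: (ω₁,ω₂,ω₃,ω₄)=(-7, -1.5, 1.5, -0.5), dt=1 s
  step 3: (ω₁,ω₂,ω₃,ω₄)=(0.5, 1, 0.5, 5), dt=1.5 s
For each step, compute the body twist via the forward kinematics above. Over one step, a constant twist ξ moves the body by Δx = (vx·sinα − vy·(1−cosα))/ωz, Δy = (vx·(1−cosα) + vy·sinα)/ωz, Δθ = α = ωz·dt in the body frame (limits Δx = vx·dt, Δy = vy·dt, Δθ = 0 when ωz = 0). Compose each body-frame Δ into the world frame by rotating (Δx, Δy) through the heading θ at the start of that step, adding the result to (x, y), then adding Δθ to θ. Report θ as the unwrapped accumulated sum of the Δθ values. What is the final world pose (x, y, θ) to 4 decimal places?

step 1: ξ=(vx,vy,ωz)=(0.3000, -0.0938, 0.0815), dt=0.5 → body Δ=(0.1509, -0.0438, 0.0408) → world pose (0.1509, -0.0438, 0.0408)
step 2: ξ=(vx,vy,ωz)=(-0.1406, 0.1406, 0.2853), dt=1.0 → body Δ=(-0.1587, 0.1188, 0.2853) → world pose (-0.0124, 0.0684, 0.3261)
step 3: ξ=(vx,vy,ωz)=(0.1313, -0.0750, 0.4076), dt=1.5 → body Δ=(0.2182, -0.0473, 0.6114) → world pose (0.2094, 0.0935, 0.9375)

(0.2094, 0.0935, 0.9375)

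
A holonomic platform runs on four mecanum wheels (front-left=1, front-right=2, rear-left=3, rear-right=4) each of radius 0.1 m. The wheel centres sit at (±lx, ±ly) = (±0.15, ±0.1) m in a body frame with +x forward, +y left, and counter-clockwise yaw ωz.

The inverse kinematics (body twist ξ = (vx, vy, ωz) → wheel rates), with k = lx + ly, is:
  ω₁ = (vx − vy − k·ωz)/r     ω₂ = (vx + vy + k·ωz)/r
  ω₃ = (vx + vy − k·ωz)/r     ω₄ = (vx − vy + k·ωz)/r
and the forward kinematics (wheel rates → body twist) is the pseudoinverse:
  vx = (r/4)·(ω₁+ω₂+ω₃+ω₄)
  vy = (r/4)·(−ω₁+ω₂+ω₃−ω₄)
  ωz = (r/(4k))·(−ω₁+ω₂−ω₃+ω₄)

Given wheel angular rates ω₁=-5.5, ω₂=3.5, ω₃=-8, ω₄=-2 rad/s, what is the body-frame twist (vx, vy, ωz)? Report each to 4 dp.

(-0.3000, 0.0750, 1.5000)

k = lx + ly = 0.15 + 0.1 = 0.2500
ω₁+ω₂+ω₃+ω₄ = -12.0000  →  vx = (0.1/4)·-12.0000 = -0.3000
−ω₁+ω₂+ω₃−ω₄ = 3.0000  →  vy = (0.1/4)·3.0000 = 0.0750
−ω₁+ω₂−ω₃+ω₄ = 15.0000  →  ωz = (0.1/1.0000)·15.0000 = 1.5000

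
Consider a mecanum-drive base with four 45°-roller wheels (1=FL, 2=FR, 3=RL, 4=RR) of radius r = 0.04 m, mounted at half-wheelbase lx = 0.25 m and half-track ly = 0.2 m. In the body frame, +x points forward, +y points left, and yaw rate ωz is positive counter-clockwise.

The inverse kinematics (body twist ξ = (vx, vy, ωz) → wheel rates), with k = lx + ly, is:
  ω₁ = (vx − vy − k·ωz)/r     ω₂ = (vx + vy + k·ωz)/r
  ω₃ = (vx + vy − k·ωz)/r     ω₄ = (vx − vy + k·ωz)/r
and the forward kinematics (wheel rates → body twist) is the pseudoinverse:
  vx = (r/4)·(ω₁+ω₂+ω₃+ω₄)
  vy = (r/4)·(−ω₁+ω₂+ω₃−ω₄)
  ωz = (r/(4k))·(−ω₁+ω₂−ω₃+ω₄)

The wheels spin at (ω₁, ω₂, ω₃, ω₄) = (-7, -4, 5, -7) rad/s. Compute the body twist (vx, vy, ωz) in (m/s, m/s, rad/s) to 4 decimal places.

k = lx + ly = 0.25 + 0.2 = 0.4500
ω₁+ω₂+ω₃+ω₄ = -13.0000  →  vx = (0.04/4)·-13.0000 = -0.1300
−ω₁+ω₂+ω₃−ω₄ = 15.0000  →  vy = (0.04/4)·15.0000 = 0.1500
−ω₁+ω₂−ω₃+ω₄ = -9.0000  →  ωz = (0.04/1.8000)·-9.0000 = -0.2000

(-0.1300, 0.1500, -0.2000)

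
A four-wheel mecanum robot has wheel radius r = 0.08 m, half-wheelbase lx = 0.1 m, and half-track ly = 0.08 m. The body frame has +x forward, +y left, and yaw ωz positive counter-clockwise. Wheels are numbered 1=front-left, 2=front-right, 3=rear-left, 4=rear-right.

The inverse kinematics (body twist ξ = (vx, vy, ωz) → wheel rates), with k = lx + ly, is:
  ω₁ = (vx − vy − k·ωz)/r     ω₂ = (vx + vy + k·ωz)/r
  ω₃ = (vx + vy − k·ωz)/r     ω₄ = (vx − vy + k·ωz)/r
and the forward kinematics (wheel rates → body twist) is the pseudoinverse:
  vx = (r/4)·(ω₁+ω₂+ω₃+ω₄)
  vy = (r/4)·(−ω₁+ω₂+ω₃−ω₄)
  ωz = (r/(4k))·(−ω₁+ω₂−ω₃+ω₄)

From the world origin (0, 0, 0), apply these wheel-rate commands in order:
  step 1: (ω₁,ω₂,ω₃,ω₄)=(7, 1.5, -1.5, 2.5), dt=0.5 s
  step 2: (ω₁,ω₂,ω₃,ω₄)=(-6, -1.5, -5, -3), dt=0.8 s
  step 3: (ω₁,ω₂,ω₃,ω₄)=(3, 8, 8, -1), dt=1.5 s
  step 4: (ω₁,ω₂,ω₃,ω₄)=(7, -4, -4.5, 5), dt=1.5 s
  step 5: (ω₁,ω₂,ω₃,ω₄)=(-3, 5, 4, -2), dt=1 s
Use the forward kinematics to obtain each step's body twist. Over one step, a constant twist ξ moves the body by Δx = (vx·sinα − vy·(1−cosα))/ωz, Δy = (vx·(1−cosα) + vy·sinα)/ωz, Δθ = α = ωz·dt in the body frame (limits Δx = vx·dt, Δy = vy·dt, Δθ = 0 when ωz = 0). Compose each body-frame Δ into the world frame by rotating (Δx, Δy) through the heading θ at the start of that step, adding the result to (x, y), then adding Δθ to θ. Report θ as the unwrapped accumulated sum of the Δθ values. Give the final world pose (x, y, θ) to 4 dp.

(0.3826, 0.0062, -0.2000)

step 1: ξ=(vx,vy,ωz)=(0.1900, -0.1900, -0.1667), dt=0.5 → body Δ=(0.0909, -0.0988, -0.0833) → world pose (0.0909, -0.0988, -0.0833)
step 2: ξ=(vx,vy,ωz)=(-0.3100, 0.0500, 0.7222), dt=0.8 → body Δ=(-0.2457, -0.0319, 0.5778) → world pose (-0.1565, -0.1101, 0.4944)
step 3: ξ=(vx,vy,ωz)=(0.3600, 0.2800, -0.4444), dt=1.5 → body Δ=(0.6358, 0.2161, -0.6667) → world pose (0.3005, 0.3818, -0.1722)
step 4: ξ=(vx,vy,ωz)=(0.0700, -0.4100, -0.1667), dt=1.5 → body Δ=(0.0274, -0.6217, -0.2500) → world pose (0.2210, -0.2354, -0.4222)
step 5: ξ=(vx,vy,ωz)=(0.0800, 0.2800, 0.2222), dt=1.0 → body Δ=(0.0484, 0.2866, 0.2222) → world pose (0.3826, 0.0062, -0.2000)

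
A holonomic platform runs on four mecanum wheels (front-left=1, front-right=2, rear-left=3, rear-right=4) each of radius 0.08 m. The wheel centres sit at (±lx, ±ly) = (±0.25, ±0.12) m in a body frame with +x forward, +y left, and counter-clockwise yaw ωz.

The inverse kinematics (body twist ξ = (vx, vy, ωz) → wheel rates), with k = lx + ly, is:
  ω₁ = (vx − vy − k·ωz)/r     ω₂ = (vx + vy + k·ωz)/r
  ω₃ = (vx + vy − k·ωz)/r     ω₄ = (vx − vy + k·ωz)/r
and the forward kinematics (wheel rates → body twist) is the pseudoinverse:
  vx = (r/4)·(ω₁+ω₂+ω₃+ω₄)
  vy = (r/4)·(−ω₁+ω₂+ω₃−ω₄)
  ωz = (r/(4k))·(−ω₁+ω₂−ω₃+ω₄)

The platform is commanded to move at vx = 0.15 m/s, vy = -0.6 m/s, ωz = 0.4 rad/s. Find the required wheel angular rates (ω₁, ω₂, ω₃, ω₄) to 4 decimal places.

k = lx + ly = 0.25 + 0.12 = 0.3700;  k·ωz = 0.3700·0.4 = 0.1480
ω₁ (FL) = (vx − vy − k·ωz)/r = 0.6020/0.08 = 7.5250
ω₂ (FR) = (vx + vy + k·ωz)/r = -0.3020/0.08 = -3.7750
ω₃ (RL) = (vx + vy − k·ωz)/r = -0.5980/0.08 = -7.4750
ω₄ (RR) = (vx − vy + k·ωz)/r = 0.8980/0.08 = 11.2250

(7.5250, -3.7750, -7.4750, 11.2250)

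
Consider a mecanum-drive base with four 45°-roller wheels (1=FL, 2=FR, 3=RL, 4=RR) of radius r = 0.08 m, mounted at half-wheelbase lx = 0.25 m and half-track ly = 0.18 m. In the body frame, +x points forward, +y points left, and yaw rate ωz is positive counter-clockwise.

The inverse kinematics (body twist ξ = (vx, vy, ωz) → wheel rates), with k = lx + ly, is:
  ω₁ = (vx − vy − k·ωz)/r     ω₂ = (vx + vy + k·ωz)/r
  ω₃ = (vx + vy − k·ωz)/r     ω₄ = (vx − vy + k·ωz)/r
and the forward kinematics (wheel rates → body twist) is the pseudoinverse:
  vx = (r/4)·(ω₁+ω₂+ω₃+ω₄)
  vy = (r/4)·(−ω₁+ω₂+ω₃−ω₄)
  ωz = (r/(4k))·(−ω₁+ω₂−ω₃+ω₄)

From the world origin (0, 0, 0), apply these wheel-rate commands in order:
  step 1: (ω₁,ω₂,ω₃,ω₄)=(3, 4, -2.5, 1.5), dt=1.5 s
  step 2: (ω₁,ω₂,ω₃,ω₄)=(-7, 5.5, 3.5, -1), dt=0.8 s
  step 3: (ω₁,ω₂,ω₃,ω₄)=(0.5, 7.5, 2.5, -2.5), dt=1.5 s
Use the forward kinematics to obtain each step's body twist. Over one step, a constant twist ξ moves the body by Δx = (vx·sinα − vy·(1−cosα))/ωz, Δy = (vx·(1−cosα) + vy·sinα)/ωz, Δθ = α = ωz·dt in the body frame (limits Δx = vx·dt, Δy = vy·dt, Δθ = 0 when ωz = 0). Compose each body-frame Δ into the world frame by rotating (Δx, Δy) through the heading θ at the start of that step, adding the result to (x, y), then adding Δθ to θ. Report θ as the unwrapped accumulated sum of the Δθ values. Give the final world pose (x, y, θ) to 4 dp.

step 1: ξ=(vx,vy,ωz)=(0.1200, -0.0600, 0.2326), dt=1.5 → body Δ=(0.1919, -0.0571, 0.3488) → world pose (0.1919, -0.0571, 0.3488)
step 2: ξ=(vx,vy,ωz)=(0.0200, 0.3400, 0.3721), dt=0.8 → body Δ=(-0.0244, 0.2704, 0.2977) → world pose (0.0765, 0.1886, 0.6465)
step 3: ξ=(vx,vy,ωz)=(0.1600, 0.2400, 0.0930), dt=1.5 → body Δ=(0.2141, 0.3755, 0.1395) → world pose (0.0212, 0.6174, 0.7860)

(0.0212, 0.6174, 0.7860)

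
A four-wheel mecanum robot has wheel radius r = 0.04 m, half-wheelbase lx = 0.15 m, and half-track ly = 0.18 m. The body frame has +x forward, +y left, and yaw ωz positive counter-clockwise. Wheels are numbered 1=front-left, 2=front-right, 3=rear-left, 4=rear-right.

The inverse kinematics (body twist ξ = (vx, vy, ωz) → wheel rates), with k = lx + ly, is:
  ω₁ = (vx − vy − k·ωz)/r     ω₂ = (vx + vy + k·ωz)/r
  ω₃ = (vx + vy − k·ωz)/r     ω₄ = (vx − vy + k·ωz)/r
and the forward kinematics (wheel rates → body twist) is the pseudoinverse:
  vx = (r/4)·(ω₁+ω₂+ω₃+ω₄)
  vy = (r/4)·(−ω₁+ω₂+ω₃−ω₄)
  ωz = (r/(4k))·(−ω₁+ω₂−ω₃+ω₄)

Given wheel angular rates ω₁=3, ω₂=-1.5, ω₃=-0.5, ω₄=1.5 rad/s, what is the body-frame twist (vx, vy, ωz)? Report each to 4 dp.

k = lx + ly = 0.15 + 0.18 = 0.3300
ω₁+ω₂+ω₃+ω₄ = 2.5000  →  vx = (0.04/4)·2.5000 = 0.0250
−ω₁+ω₂+ω₃−ω₄ = -6.5000  →  vy = (0.04/4)·-6.5000 = -0.0650
−ω₁+ω₂−ω₃+ω₄ = -2.5000  →  ωz = (0.04/1.3200)·-2.5000 = -0.0758

(0.0250, -0.0650, -0.0758)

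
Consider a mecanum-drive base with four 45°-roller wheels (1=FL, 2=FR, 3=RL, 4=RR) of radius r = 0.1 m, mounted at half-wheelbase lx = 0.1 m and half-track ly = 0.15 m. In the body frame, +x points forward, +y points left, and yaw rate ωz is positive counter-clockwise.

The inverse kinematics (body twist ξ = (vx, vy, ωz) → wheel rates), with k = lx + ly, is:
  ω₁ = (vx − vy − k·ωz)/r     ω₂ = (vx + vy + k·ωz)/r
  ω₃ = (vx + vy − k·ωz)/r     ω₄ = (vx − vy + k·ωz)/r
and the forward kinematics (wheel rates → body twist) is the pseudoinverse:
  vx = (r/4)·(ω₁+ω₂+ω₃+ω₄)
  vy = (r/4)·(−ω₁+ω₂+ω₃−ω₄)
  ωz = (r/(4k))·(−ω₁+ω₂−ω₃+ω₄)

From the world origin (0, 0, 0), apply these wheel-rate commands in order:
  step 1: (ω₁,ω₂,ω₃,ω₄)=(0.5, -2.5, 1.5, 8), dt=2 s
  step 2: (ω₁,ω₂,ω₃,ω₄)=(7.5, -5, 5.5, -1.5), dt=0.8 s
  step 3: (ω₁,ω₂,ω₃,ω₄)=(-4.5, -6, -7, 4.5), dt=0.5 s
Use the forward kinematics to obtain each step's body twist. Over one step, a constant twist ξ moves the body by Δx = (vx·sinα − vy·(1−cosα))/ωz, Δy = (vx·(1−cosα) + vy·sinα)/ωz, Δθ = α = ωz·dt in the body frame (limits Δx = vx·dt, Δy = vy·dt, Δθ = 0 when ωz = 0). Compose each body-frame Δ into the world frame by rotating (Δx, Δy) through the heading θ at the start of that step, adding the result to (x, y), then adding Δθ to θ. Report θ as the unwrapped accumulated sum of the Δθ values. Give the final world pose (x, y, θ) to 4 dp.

step 1: ξ=(vx,vy,ωz)=(0.1875, -0.2375, 0.3500), dt=2.0 → body Δ=(0.5047, -0.3112, 0.7000) → world pose (0.5047, -0.3112, 0.7000)
step 2: ξ=(vx,vy,ωz)=(0.1625, -0.1375, -1.9500), dt=0.8 → body Δ=(0.0136, -0.1529, -1.5600) → world pose (0.6136, -0.4194, -0.8600)
step 3: ξ=(vx,vy,ωz)=(-0.3250, -0.3250, 1.0000), dt=0.5 → body Δ=(-0.1160, -0.1956, 0.5000) → world pose (0.3897, -0.4591, -0.3600)

(0.3897, -0.4591, -0.3600)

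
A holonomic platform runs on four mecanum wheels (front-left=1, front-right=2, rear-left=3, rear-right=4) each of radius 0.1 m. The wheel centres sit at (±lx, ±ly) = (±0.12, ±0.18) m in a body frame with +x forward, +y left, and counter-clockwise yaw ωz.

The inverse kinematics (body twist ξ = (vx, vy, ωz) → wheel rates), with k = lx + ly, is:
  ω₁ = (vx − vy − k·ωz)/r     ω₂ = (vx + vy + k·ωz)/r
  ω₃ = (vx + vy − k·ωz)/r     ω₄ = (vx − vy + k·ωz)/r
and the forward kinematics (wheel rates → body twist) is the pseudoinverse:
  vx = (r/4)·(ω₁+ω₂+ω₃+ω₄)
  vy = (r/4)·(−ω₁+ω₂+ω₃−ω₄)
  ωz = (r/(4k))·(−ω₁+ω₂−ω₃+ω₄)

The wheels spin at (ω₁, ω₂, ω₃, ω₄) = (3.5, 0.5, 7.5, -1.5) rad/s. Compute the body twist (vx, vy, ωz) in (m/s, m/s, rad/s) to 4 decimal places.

(0.2500, 0.1500, -1.0000)

k = lx + ly = 0.12 + 0.18 = 0.3000
ω₁+ω₂+ω₃+ω₄ = 10.0000  →  vx = (0.1/4)·10.0000 = 0.2500
−ω₁+ω₂+ω₃−ω₄ = 6.0000  →  vy = (0.1/4)·6.0000 = 0.1500
−ω₁+ω₂−ω₃+ω₄ = -12.0000  →  ωz = (0.1/1.2000)·-12.0000 = -1.0000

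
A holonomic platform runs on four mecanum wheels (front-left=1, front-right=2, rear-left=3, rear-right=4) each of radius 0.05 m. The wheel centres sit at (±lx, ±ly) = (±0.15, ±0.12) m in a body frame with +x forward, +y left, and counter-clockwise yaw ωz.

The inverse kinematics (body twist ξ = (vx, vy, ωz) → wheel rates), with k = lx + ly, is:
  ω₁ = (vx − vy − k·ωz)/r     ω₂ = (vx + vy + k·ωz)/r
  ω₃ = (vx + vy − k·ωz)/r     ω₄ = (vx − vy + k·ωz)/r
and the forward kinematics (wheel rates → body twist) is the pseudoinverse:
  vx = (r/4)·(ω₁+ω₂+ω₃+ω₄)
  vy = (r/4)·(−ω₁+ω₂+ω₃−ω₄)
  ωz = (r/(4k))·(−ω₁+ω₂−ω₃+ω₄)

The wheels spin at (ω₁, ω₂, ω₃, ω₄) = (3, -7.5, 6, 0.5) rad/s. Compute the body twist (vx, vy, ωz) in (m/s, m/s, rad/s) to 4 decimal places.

(0.0250, -0.0625, -0.7407)

k = lx + ly = 0.15 + 0.12 = 0.2700
ω₁+ω₂+ω₃+ω₄ = 2.0000  →  vx = (0.05/4)·2.0000 = 0.0250
−ω₁+ω₂+ω₃−ω₄ = -5.0000  →  vy = (0.05/4)·-5.0000 = -0.0625
−ω₁+ω₂−ω₃+ω₄ = -16.0000  →  ωz = (0.05/1.0800)·-16.0000 = -0.7407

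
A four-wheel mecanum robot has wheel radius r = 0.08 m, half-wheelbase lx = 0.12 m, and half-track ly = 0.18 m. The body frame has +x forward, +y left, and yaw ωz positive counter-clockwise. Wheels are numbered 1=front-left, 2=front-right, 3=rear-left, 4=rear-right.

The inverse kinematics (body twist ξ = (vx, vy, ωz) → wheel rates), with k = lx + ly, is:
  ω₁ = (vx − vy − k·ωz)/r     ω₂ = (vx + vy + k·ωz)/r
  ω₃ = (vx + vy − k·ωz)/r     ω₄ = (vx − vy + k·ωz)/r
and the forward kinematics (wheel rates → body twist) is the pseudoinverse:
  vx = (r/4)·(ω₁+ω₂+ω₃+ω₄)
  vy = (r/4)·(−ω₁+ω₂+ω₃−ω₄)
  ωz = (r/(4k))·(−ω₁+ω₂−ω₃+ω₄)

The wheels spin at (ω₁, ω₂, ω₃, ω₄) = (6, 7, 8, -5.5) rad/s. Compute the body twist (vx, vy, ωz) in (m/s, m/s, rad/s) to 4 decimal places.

(0.3100, 0.2900, -0.8333)

k = lx + ly = 0.12 + 0.18 = 0.3000
ω₁+ω₂+ω₃+ω₄ = 15.5000  →  vx = (0.08/4)·15.5000 = 0.3100
−ω₁+ω₂+ω₃−ω₄ = 14.5000  →  vy = (0.08/4)·14.5000 = 0.2900
−ω₁+ω₂−ω₃+ω₄ = -12.5000  →  ωz = (0.08/1.2000)·-12.5000 = -0.8333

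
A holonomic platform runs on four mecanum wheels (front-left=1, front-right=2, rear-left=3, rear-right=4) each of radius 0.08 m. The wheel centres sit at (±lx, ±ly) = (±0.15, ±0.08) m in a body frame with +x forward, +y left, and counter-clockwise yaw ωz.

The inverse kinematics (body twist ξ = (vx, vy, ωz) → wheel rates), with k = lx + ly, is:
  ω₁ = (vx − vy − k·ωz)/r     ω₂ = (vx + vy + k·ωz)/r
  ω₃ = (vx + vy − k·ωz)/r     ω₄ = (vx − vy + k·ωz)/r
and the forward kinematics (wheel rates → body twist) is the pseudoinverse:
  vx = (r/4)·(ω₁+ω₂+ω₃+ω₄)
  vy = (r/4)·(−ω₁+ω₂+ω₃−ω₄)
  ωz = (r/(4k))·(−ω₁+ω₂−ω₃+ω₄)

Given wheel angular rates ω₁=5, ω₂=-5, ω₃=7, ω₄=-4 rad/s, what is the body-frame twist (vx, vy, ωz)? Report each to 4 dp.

(0.0600, 0.0200, -1.8261)

k = lx + ly = 0.15 + 0.08 = 0.2300
ω₁+ω₂+ω₃+ω₄ = 3.0000  →  vx = (0.08/4)·3.0000 = 0.0600
−ω₁+ω₂+ω₃−ω₄ = 1.0000  →  vy = (0.08/4)·1.0000 = 0.0200
−ω₁+ω₂−ω₃+ω₄ = -21.0000  →  ωz = (0.08/0.9200)·-21.0000 = -1.8261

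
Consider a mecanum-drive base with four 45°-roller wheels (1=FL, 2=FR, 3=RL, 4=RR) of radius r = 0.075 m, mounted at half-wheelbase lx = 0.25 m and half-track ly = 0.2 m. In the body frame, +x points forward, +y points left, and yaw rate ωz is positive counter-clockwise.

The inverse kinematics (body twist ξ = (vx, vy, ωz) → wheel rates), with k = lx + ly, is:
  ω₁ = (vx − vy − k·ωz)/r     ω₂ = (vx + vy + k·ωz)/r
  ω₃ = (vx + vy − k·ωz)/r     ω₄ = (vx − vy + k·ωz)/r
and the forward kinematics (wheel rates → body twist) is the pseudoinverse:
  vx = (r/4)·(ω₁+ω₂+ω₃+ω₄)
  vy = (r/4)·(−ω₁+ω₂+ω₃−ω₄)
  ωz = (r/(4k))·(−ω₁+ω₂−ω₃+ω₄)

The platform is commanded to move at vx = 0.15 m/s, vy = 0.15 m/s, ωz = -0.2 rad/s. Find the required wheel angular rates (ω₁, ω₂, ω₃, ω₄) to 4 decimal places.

(1.2000, 2.8000, 5.2000, -1.2000)

k = lx + ly = 0.25 + 0.2 = 0.4500;  k·ωz = 0.4500·-0.2 = -0.0900
ω₁ (FL) = (vx − vy − k·ωz)/r = 0.0900/0.075 = 1.2000
ω₂ (FR) = (vx + vy + k·ωz)/r = 0.2100/0.075 = 2.8000
ω₃ (RL) = (vx + vy − k·ωz)/r = 0.3900/0.075 = 5.2000
ω₄ (RR) = (vx − vy + k·ωz)/r = -0.0900/0.075 = -1.2000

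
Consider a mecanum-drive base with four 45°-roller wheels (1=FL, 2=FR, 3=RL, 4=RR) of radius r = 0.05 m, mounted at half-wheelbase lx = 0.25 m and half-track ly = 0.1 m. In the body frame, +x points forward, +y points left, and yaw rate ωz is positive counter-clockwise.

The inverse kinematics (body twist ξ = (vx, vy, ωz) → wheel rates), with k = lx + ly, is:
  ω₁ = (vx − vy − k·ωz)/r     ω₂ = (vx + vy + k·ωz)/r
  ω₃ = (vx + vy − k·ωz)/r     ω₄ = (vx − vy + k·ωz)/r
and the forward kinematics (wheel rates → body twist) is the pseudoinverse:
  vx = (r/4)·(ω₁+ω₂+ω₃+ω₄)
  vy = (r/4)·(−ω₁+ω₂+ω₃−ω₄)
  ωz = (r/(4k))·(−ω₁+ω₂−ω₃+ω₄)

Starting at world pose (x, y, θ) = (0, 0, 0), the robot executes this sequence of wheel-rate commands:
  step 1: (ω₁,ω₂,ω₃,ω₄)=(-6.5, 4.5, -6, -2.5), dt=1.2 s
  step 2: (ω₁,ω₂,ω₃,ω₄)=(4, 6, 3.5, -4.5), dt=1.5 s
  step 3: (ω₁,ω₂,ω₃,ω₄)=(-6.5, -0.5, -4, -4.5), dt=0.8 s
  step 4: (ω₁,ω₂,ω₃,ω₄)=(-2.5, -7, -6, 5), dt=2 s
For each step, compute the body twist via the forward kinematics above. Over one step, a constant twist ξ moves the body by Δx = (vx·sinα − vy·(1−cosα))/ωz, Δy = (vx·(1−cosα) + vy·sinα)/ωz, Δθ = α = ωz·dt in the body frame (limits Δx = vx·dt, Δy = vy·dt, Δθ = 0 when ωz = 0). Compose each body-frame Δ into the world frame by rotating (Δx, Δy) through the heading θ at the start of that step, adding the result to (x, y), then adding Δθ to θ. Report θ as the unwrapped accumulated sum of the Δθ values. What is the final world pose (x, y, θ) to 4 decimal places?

(-0.2383, -0.1588, 0.9214)

step 1: ξ=(vx,vy,ωz)=(-0.1313, 0.0938, 0.5179), dt=1.2 → body Δ=(-0.1814, 0.0580, 0.6214) → world pose (-0.1814, 0.0580, 0.6214)
step 2: ξ=(vx,vy,ωz)=(0.1125, 0.1250, -0.2143), dt=1.5 → body Δ=(0.1957, 0.1574, -0.3214) → world pose (-0.1139, 0.2999, 0.3000)
step 3: ξ=(vx,vy,ωz)=(-0.1938, 0.0813, 0.1964), dt=0.8 → body Δ=(-0.1595, 0.0526, 0.1571) → world pose (-0.2818, 0.3031, 0.4571)
step 4: ξ=(vx,vy,ωz)=(-0.1313, -0.1938, 0.2321), dt=2.0 → body Δ=(-0.1648, -0.4336, 0.4643) → world pose (-0.2383, -0.1588, 0.9214)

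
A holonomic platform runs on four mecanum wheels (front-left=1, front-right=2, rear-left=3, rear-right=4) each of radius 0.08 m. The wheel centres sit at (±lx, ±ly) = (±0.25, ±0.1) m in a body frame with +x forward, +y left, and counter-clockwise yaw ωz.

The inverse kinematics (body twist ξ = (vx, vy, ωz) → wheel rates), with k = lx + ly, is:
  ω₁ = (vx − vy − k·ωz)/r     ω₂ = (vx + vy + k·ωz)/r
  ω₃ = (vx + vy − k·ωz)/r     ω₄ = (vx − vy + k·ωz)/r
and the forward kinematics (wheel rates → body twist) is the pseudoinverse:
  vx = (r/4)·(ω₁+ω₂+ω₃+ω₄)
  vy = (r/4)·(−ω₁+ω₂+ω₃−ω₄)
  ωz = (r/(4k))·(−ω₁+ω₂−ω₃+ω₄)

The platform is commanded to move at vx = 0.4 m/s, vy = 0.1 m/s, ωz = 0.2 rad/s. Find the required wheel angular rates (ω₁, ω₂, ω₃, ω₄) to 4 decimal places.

(2.8750, 7.1250, 5.3750, 4.6250)

k = lx + ly = 0.25 + 0.1 = 0.3500;  k·ωz = 0.3500·0.2 = 0.0700
ω₁ (FL) = (vx − vy − k·ωz)/r = 0.2300/0.08 = 2.8750
ω₂ (FR) = (vx + vy + k·ωz)/r = 0.5700/0.08 = 7.1250
ω₃ (RL) = (vx + vy − k·ωz)/r = 0.4300/0.08 = 5.3750
ω₄ (RR) = (vx − vy + k·ωz)/r = 0.3700/0.08 = 4.6250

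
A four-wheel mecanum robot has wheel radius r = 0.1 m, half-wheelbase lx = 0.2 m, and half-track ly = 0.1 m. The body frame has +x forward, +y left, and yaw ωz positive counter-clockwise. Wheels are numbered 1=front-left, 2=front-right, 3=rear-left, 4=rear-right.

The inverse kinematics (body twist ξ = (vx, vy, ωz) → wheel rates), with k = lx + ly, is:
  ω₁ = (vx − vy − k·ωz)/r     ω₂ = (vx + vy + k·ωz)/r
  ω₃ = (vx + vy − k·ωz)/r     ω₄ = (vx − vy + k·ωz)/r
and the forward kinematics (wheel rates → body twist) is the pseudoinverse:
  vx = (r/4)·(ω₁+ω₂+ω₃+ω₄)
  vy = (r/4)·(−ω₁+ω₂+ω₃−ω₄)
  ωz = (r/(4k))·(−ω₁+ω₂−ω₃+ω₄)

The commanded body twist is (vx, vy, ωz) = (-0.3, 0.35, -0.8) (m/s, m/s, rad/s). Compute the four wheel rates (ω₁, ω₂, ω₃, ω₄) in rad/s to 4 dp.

(-4.1000, -1.9000, 2.9000, -8.9000)

k = lx + ly = 0.2 + 0.1 = 0.3000;  k·ωz = 0.3000·-0.8 = -0.2400
ω₁ (FL) = (vx − vy − k·ωz)/r = -0.4100/0.1 = -4.1000
ω₂ (FR) = (vx + vy + k·ωz)/r = -0.1900/0.1 = -1.9000
ω₃ (RL) = (vx + vy − k·ωz)/r = 0.2900/0.1 = 2.9000
ω₄ (RR) = (vx − vy + k·ωz)/r = -0.8900/0.1 = -8.9000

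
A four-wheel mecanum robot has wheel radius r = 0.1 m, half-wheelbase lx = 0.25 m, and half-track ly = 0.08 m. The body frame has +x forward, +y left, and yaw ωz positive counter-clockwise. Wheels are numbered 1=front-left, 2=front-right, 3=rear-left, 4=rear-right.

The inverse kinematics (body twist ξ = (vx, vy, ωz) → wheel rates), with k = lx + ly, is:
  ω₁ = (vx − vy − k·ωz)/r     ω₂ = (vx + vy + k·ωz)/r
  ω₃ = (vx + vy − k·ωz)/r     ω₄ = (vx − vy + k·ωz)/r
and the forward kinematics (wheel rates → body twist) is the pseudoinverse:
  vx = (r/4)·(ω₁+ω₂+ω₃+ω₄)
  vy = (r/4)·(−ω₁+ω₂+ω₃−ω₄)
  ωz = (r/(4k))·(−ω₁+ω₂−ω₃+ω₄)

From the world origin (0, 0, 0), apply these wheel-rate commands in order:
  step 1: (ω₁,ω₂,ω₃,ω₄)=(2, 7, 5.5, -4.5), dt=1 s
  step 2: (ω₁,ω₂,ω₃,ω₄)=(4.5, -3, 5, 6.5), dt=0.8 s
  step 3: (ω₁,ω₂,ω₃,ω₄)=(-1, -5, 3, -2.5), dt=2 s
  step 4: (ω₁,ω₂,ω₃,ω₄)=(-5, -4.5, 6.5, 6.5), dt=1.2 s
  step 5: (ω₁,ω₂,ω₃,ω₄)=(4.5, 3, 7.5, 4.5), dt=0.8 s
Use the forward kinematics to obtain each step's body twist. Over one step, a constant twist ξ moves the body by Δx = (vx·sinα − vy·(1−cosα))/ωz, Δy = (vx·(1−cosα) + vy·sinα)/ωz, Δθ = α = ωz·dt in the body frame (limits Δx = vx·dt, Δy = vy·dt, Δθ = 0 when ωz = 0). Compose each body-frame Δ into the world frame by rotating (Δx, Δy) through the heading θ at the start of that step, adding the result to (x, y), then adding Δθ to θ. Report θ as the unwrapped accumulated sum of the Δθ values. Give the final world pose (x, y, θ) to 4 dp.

(0.2050, -0.1238, -2.4091)

step 1: ξ=(vx,vy,ωz)=(0.2500, 0.3750, -0.3788), dt=1.0 → body Δ=(0.3142, 0.3193, -0.3788) → world pose (0.3142, 0.3193, -0.3788)
step 2: ξ=(vx,vy,ωz)=(0.3250, -0.2250, -0.4545), dt=0.8 → body Δ=(0.2219, -0.2228, -0.3636) → world pose (0.4381, 0.0302, -0.7424)
step 3: ξ=(vx,vy,ωz)=(-0.1375, 0.0375, -0.7197), dt=2.0 → body Δ=(-0.1441, 0.2177, -1.4394) → world pose (0.4790, 0.2881, -2.1818)
step 4: ξ=(vx,vy,ωz)=(0.0875, 0.0125, 0.0379), dt=1.2 → body Δ=(0.1046, 0.0174, 0.0455) → world pose (0.4332, 0.1924, -2.1364)
step 5: ξ=(vx,vy,ωz)=(0.4875, 0.0375, -0.3409), dt=0.8 → body Δ=(0.3892, -0.0232, -0.2727) → world pose (0.2050, -0.1238, -2.4091)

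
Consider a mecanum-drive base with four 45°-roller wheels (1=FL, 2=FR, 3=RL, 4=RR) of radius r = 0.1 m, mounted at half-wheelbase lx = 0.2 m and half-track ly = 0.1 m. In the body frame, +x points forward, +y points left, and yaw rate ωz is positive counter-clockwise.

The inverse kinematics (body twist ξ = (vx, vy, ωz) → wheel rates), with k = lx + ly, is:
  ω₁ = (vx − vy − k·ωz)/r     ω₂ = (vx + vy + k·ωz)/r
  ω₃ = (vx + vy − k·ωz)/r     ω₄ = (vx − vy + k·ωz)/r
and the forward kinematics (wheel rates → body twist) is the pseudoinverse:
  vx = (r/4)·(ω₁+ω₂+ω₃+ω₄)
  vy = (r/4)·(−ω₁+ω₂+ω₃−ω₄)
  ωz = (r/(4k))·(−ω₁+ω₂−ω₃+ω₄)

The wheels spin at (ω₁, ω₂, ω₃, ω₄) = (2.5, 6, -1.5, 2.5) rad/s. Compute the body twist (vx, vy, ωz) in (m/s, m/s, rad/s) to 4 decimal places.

(0.2375, -0.0125, 0.6250)

k = lx + ly = 0.2 + 0.1 = 0.3000
ω₁+ω₂+ω₃+ω₄ = 9.5000  →  vx = (0.1/4)·9.5000 = 0.2375
−ω₁+ω₂+ω₃−ω₄ = -0.5000  →  vy = (0.1/4)·-0.5000 = -0.0125
−ω₁+ω₂−ω₃+ω₄ = 7.5000  →  ωz = (0.1/1.2000)·7.5000 = 0.6250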